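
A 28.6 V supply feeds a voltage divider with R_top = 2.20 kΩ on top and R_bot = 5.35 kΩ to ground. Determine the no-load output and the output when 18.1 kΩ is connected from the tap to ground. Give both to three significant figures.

Open-circuit: V = 28.6 × 5.35/(2.20 + 5.35) = 20.3 V.
With the load, R_bot becomes R_bot‖R_L = 4.129 kΩ, so V = 28.6 × 4.129/6.329 = 18.7 V.

Unloaded: 20.3 V; loaded: 18.7 V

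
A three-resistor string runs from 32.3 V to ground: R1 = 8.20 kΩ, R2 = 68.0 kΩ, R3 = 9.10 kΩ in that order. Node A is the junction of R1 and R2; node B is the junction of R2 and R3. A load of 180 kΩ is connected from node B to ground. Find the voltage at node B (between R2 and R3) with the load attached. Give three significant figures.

V ≈ 3.30 V

At node B, R3 is in parallel with the load: R3‖R_L = 8.662 kΩ.
Below node A the resistance is R2 + (R3‖R_L) = 76.66 kΩ, so V_A = 32.3 × 76.66/84.86 = 29.18 V.
Then V_B = V_A × (R3‖R_L)/(R2 + R3‖R_L) = 29.18 × 8.662/76.66 = 3.30 V.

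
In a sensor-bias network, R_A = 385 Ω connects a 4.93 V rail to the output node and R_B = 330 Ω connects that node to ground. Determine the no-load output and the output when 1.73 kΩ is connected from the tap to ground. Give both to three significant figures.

Unloaded: 2.28 V; loaded: 2.06 V

Open-circuit: V = 4.93 × 330/(385 + 330) = 2.28 V.
With the load, R_B becomes R_B‖R_L = 277.1 Ω, so V = 4.93 × 277.1/662.1 = 2.06 V.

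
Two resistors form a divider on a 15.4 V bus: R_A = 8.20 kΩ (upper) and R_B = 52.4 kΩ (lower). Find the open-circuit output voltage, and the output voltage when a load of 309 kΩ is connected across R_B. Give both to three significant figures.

Open-circuit: V = 15.4 × 52.4/(8.20 + 52.4) = 13.3 V.
With the load, R_B becomes R_B‖R_L = 44.80 kΩ, so V = 15.4 × 44.80/53.00 = 13.0 V.

Unloaded: 13.3 V; loaded: 13.0 V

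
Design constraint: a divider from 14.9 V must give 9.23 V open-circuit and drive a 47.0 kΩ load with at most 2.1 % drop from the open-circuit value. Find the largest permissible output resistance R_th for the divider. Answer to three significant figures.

Loading drop = R_th/(R_th + R_L) ≤ 0.0210, so R_th ≤ R_L · ε/(1−ε) = 47.0 kΩ × 0.0210/0.9790 = 1.01 kΩ.
(Any R1, R2 with R2/(R1+R2) = 0.619 and R1‖R2 ≤ 1.01 kΩ will meet the spec.)

R_th ≤ 1.01 kΩ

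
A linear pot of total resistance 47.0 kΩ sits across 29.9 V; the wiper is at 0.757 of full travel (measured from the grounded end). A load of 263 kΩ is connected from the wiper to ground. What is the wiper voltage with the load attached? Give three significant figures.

The wiper splits the pot into (1−α)R = 11.42 kΩ above and αR = 35.58 kΩ below.
Lower section ‖ load = 31.34 kΩ.
V_wiper = 29.9 × 31.34/(11.42 + 31.34) = 21.9 V.

V ≈ 21.9 V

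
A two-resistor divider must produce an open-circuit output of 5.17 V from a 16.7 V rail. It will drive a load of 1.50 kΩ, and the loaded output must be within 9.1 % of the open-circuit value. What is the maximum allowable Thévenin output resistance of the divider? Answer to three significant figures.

R_th ≤ 150 Ω

Loading drop = R_th/(R_th + R_L) ≤ 0.0910, so R_th ≤ R_L · ε/(1−ε) = 1.50 kΩ × 0.0910/0.9090 = 150 Ω.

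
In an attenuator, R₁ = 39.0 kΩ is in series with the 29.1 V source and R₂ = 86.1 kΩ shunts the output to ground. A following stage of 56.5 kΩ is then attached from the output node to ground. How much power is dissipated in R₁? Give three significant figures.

Total resistance from the source is R₁ + (R₂‖R_L) = 73.11 kΩ, so I = 29.1/73.11 kΩ = 0.3980 mA.
P = I²·R₁ = (0.3980 mA)² × 39.0 kΩ = 6.18 mW.

P ≈ 6.18 mW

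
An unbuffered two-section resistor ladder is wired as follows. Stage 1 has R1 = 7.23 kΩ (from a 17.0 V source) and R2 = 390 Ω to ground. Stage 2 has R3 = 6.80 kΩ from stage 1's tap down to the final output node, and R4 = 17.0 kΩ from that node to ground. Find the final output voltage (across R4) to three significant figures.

Stage 2 presents R3+R4 = 23800 Ω as a load on stage 1's tap.
Stage 1's lower leg becomes R2‖(R3+R4) = 383.7 Ω, so V_mid = 17.0 × 383.7/7614 = 0.8568 V.
Stage 2 is itself unloaded: V_out = V_mid × R4/(R3+R4) = 0.8568 × 17000/23800 = 0.612 V.

V_out ≈ 0.612 V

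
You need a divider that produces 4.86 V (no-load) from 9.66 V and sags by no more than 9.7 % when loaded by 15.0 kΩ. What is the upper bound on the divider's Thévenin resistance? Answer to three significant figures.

R_th ≤ 1.61 kΩ

Loading drop = R_th/(R_th + R_L) ≤ 0.0970, so R_th ≤ R_L · ε/(1−ε) = 15.0 kΩ × 0.0970/0.9030 = 1.61 kΩ.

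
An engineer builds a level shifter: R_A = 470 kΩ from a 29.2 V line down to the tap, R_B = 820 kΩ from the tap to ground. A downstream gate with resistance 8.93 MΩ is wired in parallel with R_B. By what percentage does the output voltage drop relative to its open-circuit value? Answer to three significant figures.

3.24 %

The divider's output (Thévenin) resistance is R_A‖R_B = 298.8 kΩ.
Fractional drop under load = R_th/(R_th + R_L) = 298.8 / (298.8 + 8930) = 0.03237.
So the output falls by 3.24 %.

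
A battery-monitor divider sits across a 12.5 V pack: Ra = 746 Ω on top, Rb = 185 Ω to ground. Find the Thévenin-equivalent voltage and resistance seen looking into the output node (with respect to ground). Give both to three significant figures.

V_th = 2.48 V, R_th = 148 Ω

V_th is the open-circuit tap voltage: 12.5 × 185/(746 + 185) = 2.48 V.
With the supply zeroed, Ra and Rb appear in parallel from the tap: R_th = Ra‖Rb = (746 × 185)/931.0 = 148 Ω.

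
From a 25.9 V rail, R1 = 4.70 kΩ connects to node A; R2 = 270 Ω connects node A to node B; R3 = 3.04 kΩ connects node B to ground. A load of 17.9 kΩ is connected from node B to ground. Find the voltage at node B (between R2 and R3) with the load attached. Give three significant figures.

At node B, R3 is in parallel with the load: R3‖R_L = 2599 Ω.
Below node A the resistance is R2 + (R3‖R_L) = 2869 Ω, so V_A = 25.9 × 2869/7569 = 9.817 V.
Then V_B = V_A × (R3‖R_L)/(R2 + R3‖R_L) = 9.817 × 2599/2869 = 8.89 V.

V ≈ 8.89 V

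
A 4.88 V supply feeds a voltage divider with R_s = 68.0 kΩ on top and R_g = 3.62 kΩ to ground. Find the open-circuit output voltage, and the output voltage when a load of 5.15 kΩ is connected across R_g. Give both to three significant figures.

Unloaded: 0.247 V; loaded: 0.148 V

Open-circuit: V = 4.88 × 3.62/(68.0 + 3.62) = 0.247 V.
With the load, R_g becomes R_g‖R_L = 2.126 kΩ, so V = 4.88 × 2.126/70.13 = 0.148 V.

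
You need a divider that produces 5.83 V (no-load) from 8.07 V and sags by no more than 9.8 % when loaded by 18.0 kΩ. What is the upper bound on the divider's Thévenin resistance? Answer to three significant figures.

R_th ≤ 1.96 kΩ

Loading drop = R_th/(R_th + R_L) ≤ 0.0980, so R_th ≤ R_L · ε/(1−ε) = 18.0 kΩ × 0.0980/0.9020 = 1.96 kΩ.
(Any R1, R2 with R2/(R1+R2) = 0.722 and R1‖R2 ≤ 1.96 kΩ will meet the spec.)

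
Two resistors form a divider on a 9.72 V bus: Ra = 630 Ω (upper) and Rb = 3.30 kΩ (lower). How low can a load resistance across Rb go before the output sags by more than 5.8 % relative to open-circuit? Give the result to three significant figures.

Output resistance R_th = Ra‖Rb = (630 × 3300)/3930 = 529.0 Ω.
The fractional drop is R_th/(R_th + R_L); requiring this ≤ 0.0580 gives R_L ≥ R_th(1/0.0580 − 1) = 529.0 × 16.24 = 8.59 kΩ.

R_L(min) ≈ 8.59 kΩ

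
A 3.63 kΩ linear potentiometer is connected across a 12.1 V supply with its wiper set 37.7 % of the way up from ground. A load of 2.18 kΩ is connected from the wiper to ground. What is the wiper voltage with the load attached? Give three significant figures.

The wiper splits the pot into (1−α)R = 2.261 kΩ above and αR = 1.369 kΩ below.
Lower section ‖ load = 0.8407 kΩ.
V_wiper = 12.1 × 0.8407/(2.261 + 0.8407) = 3.28 V.

V ≈ 3.28 V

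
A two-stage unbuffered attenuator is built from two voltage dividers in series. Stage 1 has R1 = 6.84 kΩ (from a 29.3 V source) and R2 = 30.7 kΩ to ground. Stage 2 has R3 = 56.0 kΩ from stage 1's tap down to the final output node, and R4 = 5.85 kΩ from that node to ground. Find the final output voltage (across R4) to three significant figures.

Stage 2 presents R3+R4 = 61.85 kΩ as a load on stage 1's tap.
Stage 1's lower leg becomes R2‖(R3+R4) = 20.52 kΩ, so V_mid = 29.3 × 20.52/27.36 = 21.97 V.
Stage 2 is itself unloaded: V_out = V_mid × R4/(R3+R4) = 21.97 × 5.85/61.85 = 2.08 V.

V_out ≈ 2.08 V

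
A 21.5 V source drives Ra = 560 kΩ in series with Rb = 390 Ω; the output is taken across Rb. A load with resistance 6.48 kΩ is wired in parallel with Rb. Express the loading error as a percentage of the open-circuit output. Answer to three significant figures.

5.67 %

The divider's output (Thévenin) resistance is Ra‖Rb = 389.7 Ω.
Fractional drop under load = R_th/(R_th + R_L) = 389.7 / (389.7 + 6480) = 0.05673.
So the output falls by 5.67 %.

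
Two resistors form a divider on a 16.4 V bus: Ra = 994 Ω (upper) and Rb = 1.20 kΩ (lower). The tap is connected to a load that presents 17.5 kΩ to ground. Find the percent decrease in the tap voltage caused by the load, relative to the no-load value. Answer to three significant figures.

The divider's output (Thévenin) resistance is Ra‖Rb = 543.7 Ω.
Fractional drop under load = R_th/(R_th + R_L) = 543.7 / (543.7 + 17500) = 0.03013.
So the output falls by 3.01 %.

3.01 %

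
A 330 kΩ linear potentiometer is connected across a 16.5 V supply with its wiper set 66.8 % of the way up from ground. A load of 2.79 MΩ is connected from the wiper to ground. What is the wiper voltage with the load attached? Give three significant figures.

V ≈ 10.7 V

The wiper splits the pot into (1−α)R = 109.6 kΩ above and αR = 220.4 kΩ below.
Lower section ‖ load = 204.3 kΩ.
V_wiper = 16.5 × 204.3/(109.6 + 204.3) = 10.7 V.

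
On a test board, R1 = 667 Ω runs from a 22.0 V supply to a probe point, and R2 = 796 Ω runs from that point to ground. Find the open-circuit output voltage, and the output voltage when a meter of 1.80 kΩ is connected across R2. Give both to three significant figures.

Unloaded: 12.0 V; loaded: 9.96 V

Open-circuit: V = 22.0 × 796/(667 + 796) = 12.0 V.
With the load, R2 becomes R2‖R_L = 551.9 Ω, so V = 22.0 × 551.9/1219 = 9.96 V.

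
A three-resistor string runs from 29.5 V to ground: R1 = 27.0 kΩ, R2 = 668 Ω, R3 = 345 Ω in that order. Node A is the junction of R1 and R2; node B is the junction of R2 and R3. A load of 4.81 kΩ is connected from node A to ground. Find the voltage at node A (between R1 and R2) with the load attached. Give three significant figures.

V ≈ 0.887 V

Below node A the series string R2+R3 = 1013 Ω sits in parallel with the 4810 Ω load: 836.8 Ω.
V_A = 29.5 × 836.8/(27000 + 836.8) = 0.887 V.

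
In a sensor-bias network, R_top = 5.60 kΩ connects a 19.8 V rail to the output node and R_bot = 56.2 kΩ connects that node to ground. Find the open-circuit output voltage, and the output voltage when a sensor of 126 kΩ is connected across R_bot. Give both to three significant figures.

Unloaded: 18.0 V; loaded: 17.3 V

Open-circuit: V = 19.8 × 56.2/(5.60 + 56.2) = 18.0 V.
With the load, R_bot becomes R_bot‖R_L = 38.86 kΩ, so V = 19.8 × 38.86/44.46 = 17.3 V.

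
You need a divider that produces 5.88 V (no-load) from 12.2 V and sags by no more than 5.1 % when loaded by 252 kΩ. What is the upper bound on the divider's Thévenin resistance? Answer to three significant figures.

R_th ≤ 13.5 kΩ

Loading drop = R_th/(R_th + R_L) ≤ 0.0510, so R_th ≤ R_L · ε/(1−ε) = 252 kΩ × 0.0510/0.9490 = 13.5 kΩ.
(Any R1, R2 with R2/(R1+R2) = 0.482 and R1‖R2 ≤ 13.5 kΩ will meet the spec.)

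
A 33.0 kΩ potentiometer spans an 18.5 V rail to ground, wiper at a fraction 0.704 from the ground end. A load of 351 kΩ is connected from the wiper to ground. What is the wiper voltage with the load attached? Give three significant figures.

V ≈ 12.8 V

The wiper splits the pot into (1−α)R = 9.768 kΩ above and αR = 23.23 kΩ below.
Lower section ‖ load = 21.79 kΩ.
V_wiper = 18.5 × 21.79/(9.768 + 21.79) = 12.8 V.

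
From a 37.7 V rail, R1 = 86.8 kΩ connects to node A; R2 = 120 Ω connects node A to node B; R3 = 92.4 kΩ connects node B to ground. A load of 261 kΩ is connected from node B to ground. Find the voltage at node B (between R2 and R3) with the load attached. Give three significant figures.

At node B, R3 is in parallel with the load: R3‖R_L = 68240 Ω.
Below node A the resistance is R2 + (R3‖R_L) = 68360 Ω, so V_A = 37.7 × 68360/155200 = 16.61 V.
Then V_B = V_A × (R3‖R_L)/(R2 + R3‖R_L) = 16.61 × 68240/68360 = 16.6 V.

V ≈ 16.6 V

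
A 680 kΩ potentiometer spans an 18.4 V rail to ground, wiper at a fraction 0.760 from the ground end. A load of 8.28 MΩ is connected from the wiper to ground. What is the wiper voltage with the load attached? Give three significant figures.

The wiper splits the pot into (1−α)R = 163.2 kΩ above and αR = 516.8 kΩ below.
Lower section ‖ load = 486.4 kΩ.
V_wiper = 18.4 × 486.4/(163.2 + 486.4) = 13.8 V.

V ≈ 13.8 V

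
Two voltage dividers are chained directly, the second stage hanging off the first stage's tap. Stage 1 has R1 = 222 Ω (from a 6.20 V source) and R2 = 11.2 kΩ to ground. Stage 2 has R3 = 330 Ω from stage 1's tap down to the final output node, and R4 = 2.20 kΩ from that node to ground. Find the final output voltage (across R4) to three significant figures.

V_out ≈ 4.87 V

Stage 2 presents R3+R4 = 2530 Ω as a load on stage 1's tap.
Stage 1's lower leg becomes R2‖(R3+R4) = 2064 Ω, so V_mid = 6.20 × 2064/2286 = 5.598 V.
Stage 2 is itself unloaded: V_out = V_mid × R4/(R3+R4) = 5.598 × 2200/2530 = 4.87 V.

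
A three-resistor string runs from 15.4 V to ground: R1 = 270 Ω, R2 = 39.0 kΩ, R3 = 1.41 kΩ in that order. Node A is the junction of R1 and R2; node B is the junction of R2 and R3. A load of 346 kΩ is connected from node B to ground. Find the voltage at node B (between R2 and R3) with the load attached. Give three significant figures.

At node B, R3 is in parallel with the load: R3‖R_L = 1404 Ω.
Below node A the resistance is R2 + (R3‖R_L) = 40400 Ω, so V_A = 15.4 × 40400/40670 = 15.30 V.
Then V_B = V_A × (R3‖R_L)/(R2 + R3‖R_L) = 15.30 × 1404/40400 = 0.532 V.

V ≈ 0.532 V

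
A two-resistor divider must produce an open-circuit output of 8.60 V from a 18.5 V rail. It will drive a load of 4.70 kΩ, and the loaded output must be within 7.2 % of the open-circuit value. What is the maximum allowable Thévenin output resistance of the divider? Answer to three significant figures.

R_th ≤ 365 Ω

Loading drop = R_th/(R_th + R_L) ≤ 0.0720, so R_th ≤ R_L · ε/(1−ε) = 4.70 kΩ × 0.0720/0.9280 = 365 Ω.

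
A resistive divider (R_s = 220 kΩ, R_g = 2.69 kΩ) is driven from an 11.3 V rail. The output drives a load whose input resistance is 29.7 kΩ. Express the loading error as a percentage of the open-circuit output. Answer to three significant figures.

The divider's output (Thévenin) resistance is R_s‖R_g = 2.658 kΩ.
Fractional drop under load = R_th/(R_th + R_L) = 2.658 / (2.658 + 29.7) = 0.08213.
So the output falls by 8.21 %.

8.21 %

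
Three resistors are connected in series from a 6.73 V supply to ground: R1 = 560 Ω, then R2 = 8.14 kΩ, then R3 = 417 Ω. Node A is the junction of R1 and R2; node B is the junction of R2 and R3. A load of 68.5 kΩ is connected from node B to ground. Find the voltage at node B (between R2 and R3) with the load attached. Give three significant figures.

V ≈ 0.306 V

At node B, R3 is in parallel with the load: R3‖R_L = 414.5 Ω.
Below node A the resistance is R2 + (R3‖R_L) = 8554 Ω, so V_A = 6.73 × 8554/9114 = 6.317 V.
Then V_B = V_A × (R3‖R_L)/(R2 + R3‖R_L) = 6.317 × 414.5/8554 = 0.306 V.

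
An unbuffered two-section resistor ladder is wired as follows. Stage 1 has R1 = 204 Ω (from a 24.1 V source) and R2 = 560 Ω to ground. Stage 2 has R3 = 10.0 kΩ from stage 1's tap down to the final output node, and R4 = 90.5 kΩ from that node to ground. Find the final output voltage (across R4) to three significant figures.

Stage 2 presents R3+R4 = 100500 Ω as a load on stage 1's tap.
Stage 1's lower leg becomes R2‖(R3+R4) = 556.9 Ω, so V_mid = 24.1 × 556.9/760.9 = 17.64 V.
Stage 2 is itself unloaded: V_out = V_mid × R4/(R3+R4) = 17.64 × 90500/100500 = 15.9 V.

V_out ≈ 15.9 V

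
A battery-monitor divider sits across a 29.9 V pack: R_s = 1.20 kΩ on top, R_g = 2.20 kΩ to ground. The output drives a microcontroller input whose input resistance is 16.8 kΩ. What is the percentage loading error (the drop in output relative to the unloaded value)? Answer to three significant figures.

4.42 %

The divider's output (Thévenin) resistance is R_s‖R_g = 0.7765 kΩ.
Fractional drop under load = R_th/(R_th + R_L) = 0.7765 / (0.7765 + 16.8) = 0.04418.
So the output falls by 4.42 %.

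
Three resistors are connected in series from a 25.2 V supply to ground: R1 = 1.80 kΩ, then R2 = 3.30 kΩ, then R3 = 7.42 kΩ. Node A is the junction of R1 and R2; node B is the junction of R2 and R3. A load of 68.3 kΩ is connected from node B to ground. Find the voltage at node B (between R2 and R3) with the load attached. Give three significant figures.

At node B, R3 is in parallel with the load: R3‖R_L = 6.693 kΩ.
Below node A the resistance is R2 + (R3‖R_L) = 9.993 kΩ, so V_A = 25.2 × 9.993/11.79 = 21.35 V.
Then V_B = V_A × (R3‖R_L)/(R2 + R3‖R_L) = 21.35 × 6.693/9.993 = 14.3 V.

V ≈ 14.3 V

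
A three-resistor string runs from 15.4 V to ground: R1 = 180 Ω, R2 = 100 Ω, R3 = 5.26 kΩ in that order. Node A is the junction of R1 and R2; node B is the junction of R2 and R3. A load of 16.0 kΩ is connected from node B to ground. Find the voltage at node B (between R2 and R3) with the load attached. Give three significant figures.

V ≈ 14.4 V

At node B, R3 is in parallel with the load: R3‖R_L = 3959 Ω.
Below node A the resistance is R2 + (R3‖R_L) = 4059 Ω, so V_A = 15.4 × 4059/4239 = 14.75 V.
Then V_B = V_A × (R3‖R_L)/(R2 + R3‖R_L) = 14.75 × 3959/4059 = 14.4 V.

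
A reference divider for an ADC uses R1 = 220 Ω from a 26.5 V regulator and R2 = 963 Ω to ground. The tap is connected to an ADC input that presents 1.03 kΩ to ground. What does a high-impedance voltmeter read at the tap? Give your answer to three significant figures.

The load sits in parallel with R2: R2‖R_L = (963 × 1030) / (963 + 1030) = 497.7 Ω.
V_out = 26.5 × 497.7 / (220 + 497.7) = 26.5 × 497.7/717.7 = 18.4 V.

V_out ≈ 18.4 V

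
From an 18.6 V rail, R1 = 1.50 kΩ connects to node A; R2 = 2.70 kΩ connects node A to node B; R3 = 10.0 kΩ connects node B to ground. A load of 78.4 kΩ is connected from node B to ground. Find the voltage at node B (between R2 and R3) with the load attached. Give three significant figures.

At node B, R3 is in parallel with the load: R3‖R_L = 8.869 kΩ.
Below node A the resistance is R2 + (R3‖R_L) = 11.57 kΩ, so V_A = 18.6 × 11.57/13.07 = 16.47 V.
Then V_B = V_A × (R3‖R_L)/(R2 + R3‖R_L) = 16.47 × 8.869/11.57 = 12.6 V.

V ≈ 12.6 V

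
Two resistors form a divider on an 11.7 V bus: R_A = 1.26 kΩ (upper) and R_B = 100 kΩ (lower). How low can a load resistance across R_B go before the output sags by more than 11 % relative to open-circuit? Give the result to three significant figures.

Output resistance R_th = R_A‖R_B = (1.26 × 100)/101.3 = 1.244 kΩ.
The fractional drop is R_th/(R_th + R_L); requiring this ≤ 0.110 gives R_L ≥ R_th(1/0.110 − 1) = 1.244 × 8.091 = 10.1 kΩ.

R_L(min) ≈ 10.1 kΩ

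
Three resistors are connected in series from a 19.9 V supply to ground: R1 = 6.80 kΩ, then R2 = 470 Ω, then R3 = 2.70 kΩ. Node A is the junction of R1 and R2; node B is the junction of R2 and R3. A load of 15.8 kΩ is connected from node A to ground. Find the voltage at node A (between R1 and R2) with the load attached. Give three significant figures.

Below node A the series string R2+R3 = 3170 Ω sits in parallel with the 15800 Ω load: 2640 Ω.
V_A = 19.9 × 2640/(6800 + 2640) = 5.57 V.

V ≈ 5.57 V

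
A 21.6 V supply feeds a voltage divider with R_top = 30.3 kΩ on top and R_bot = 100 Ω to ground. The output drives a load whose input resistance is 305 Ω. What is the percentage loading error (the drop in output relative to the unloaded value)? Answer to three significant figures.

24.6 %

The divider's output (Thévenin) resistance is R_top‖R_bot = 99.67 Ω.
Fractional drop under load = R_th/(R_th + R_L) = 99.67 / (99.67 + 305) = 0.2463.
So the output falls by 24.6 %.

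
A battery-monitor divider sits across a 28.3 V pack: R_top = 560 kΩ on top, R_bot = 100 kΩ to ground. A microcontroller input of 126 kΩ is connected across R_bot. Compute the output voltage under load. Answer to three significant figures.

V_out ≈ 2.56 V

The load sits in parallel with R_bot: R_bot‖R_L = (100 × 126) / (100 + 126) = 55.75 kΩ.
V_out = 28.3 × 55.75 / (560 + 55.75) = 28.3 × 55.75/615.8 = 2.56 V.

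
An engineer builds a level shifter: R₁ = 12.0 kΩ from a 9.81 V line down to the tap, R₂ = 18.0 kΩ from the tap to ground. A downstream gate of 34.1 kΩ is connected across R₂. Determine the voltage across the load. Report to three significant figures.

V_out ≈ 4.86 V

The load sits in parallel with R₂: R₂‖R_L = (18.0 × 34.1) / (18.0 + 34.1) = 11.78 kΩ.
V_out = 9.81 × 11.78 / (12.0 + 11.78) = 9.81 × 11.78/23.78 = 4.86 V.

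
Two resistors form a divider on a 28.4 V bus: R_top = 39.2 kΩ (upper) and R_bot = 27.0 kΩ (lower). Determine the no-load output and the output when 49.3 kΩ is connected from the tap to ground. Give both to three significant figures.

Open-circuit: V = 28.4 × 27.0/(39.2 + 27.0) = 11.6 V.
With the load, R_bot becomes R_bot‖R_L = 17.45 kΩ, so V = 28.4 × 17.45/56.65 = 8.75 V.

Unloaded: 11.6 V; loaded: 8.75 V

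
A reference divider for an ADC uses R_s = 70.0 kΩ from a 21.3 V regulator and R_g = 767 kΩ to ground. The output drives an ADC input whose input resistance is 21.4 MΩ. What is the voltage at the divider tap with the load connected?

The load sits in parallel with R_g: R_g‖R_L = (767 × 21400) / (767 + 21400) = 740.5 kΩ.
V_out = 21.3 × 740.5 / (70.0 + 740.5) = 21.3 × 740.5/810.5 = 19.5 V.

V_out ≈ 19.5 V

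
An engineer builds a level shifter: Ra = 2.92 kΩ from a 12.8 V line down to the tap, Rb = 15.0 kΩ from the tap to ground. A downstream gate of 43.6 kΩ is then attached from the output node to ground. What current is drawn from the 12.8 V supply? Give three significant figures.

Rb‖R_L = 11.16 kΩ, so the source sees Ra + Rb‖R_L = 14.08 kΩ.
I = 12.8 V / 14.08 kΩ = 0.909 mA.

I ≈ 0.909 mA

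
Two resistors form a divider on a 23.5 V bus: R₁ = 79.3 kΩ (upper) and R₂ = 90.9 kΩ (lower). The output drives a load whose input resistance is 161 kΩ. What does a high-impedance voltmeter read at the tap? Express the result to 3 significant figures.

V_out ≈ 9.94 V

The load sits in parallel with R₂: R₂‖R_L = (90.9 × 161) / (90.9 + 161) = 58.10 kΩ.
V_out = 23.5 × 58.10 / (79.3 + 58.10) = 23.5 × 58.10/137.4 = 9.94 V.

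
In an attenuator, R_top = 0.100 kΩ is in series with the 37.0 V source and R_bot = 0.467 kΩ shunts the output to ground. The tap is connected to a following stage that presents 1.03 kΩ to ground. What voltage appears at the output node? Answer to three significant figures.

The load sits in parallel with R_bot: R_bot‖R_L = (467 × 1030) / (467 + 1030) = 321.3 Ω.
V_out = 37.0 × 321.3 / (100 + 321.3) = 37.0 × 321.3/421.3 = 28.2 V.

V_out ≈ 28.2 V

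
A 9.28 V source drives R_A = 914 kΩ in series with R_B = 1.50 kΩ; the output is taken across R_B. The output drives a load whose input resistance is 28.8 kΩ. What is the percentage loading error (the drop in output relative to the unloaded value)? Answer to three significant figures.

4.94 %

The divider's output (Thévenin) resistance is R_A‖R_B = 1.498 kΩ.
Fractional drop under load = R_th/(R_th + R_L) = 1.498 / (1.498 + 28.8) = 0.04943.
So the output falls by 4.94 %.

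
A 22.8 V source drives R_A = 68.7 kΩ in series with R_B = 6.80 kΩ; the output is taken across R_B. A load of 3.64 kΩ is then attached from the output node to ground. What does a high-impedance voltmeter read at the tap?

The load sits in parallel with R_B: R_B‖R_L = (6.80 × 3.64) / (6.80 + 3.64) = 2.371 kΩ.
V_out = 22.8 × 2.371 / (68.7 + 2.371) = 22.8 × 2.371/71.07 = 0.761 V.

V_out ≈ 0.761 V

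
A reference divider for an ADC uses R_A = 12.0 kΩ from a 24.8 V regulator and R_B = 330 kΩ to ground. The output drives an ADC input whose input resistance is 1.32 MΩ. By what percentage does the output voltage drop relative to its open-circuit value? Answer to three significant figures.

The divider's output (Thévenin) resistance is R_A‖R_B = 11.58 kΩ.
Fractional drop under load = R_th/(R_th + R_L) = 11.58 / (11.58 + 1320) = 0.008696.
So the output falls by 0.870 %.

0.870 %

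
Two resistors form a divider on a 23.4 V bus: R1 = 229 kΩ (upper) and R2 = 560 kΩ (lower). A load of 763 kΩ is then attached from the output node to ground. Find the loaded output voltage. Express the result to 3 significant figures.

The load sits in parallel with R2: R2‖R_L = (560 × 763) / (560 + 763) = 323.0 kΩ.
V_out = 23.4 × 323.0 / (229 + 323.0) = 23.4 × 323.0/552.0 = 13.7 V.
(Unloaded it would have been 16.6 V.)

V_out ≈ 13.7 V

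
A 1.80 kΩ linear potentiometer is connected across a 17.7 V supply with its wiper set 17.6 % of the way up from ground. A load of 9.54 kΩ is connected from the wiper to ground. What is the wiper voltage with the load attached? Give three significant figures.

The wiper splits the pot into (1−α)R = 1483 Ω above and αR = 316.8 Ω below.
Lower section ‖ load = 306.6 Ω.
V_wiper = 17.7 × 306.6/(1483 + 306.6) = 3.03 V.

V ≈ 3.03 V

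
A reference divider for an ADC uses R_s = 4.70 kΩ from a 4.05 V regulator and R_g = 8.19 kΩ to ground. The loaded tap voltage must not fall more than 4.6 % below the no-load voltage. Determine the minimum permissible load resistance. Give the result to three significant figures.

R_L(min) ≈ 61.9 kΩ

Output resistance R_th = R_s‖R_g = (4.70 × 8.19)/12.89 = 2.986 kΩ.
The fractional drop is R_th/(R_th + R_L); requiring this ≤ 0.0460 gives R_L ≥ R_th(1/0.0460 − 1) = 2.986 × 20.74 = 61.9 kΩ.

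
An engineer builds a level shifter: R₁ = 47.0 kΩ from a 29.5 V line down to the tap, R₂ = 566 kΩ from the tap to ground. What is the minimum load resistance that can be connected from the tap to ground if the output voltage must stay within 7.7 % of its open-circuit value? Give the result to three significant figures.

R_L(min) ≈ 520 kΩ

Output resistance R_th = R₁‖R₂ = (47.0 × 566)/613.0 = 43.40 kΩ.
The fractional drop is R_th/(R_th + R_L); requiring this ≤ 0.0770 gives R_L ≥ R_th(1/0.0770 − 1) = 43.40 × 11.99 = 520 kΩ.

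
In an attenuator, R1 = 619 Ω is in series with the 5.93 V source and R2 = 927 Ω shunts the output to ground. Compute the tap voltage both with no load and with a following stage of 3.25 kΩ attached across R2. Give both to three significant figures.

Unloaded: 3.56 V; loaded: 3.19 V

Open-circuit: V = 5.93 × 927/(619 + 927) = 3.56 V.
With the load, R2 becomes R2‖R_L = 721.3 Ω, so V = 5.93 × 721.3/1340 = 3.19 V.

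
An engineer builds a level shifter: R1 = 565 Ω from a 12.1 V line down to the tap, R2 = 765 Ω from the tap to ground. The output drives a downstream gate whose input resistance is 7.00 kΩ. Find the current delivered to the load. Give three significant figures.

I_L ≈ 0.950 mA

R2‖R_L = 689.6 Ω; V_out = 12.1 × 689.6/1255 = 6.651 V.
I_L = V_out / R_L = 6.651 / 7.00 kΩ = 0.950 mA.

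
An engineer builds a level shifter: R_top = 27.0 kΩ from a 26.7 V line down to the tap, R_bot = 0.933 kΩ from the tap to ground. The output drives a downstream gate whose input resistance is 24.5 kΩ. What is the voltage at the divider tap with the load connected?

V_out ≈ 0.860 V

The load sits in parallel with R_bot: R_bot‖R_L = (933 × 24500) / (933 + 24500) = 898.8 Ω.
V_out = 26.7 × 898.8 / (27000 + 898.8) = 26.7 × 898.8/27900 = 0.860 V.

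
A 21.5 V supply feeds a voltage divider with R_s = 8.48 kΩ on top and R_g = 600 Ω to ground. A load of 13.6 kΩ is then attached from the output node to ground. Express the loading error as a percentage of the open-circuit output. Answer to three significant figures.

The divider's output (Thévenin) resistance is R_s‖R_g = 560.4 Ω.
Fractional drop under load = R_th/(R_th + R_L) = 560.4 / (560.4 + 13600) = 0.03957.
So the output falls by 3.96 %.

3.96 %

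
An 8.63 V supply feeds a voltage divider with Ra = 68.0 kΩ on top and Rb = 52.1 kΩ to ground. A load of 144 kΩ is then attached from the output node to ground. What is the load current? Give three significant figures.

I_L ≈ 0.0216 mA

Rb‖R_L = 38.26 kΩ; V_out = 8.63 × 38.26/106.3 = 3.107 V.
I_L = V_out / R_L = 3.107 / 144 kΩ = 0.0216 mA.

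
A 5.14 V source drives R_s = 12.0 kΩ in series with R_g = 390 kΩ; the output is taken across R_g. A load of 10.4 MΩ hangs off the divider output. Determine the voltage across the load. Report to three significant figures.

V_out ≈ 4.98 V

The load sits in parallel with R_g: R_g‖R_L = (390 × 10400) / (390 + 10400) = 375.9 kΩ.
V_out = 5.14 × 375.9 / (12.0 + 375.9) = 5.14 × 375.9/387.9 = 4.98 V.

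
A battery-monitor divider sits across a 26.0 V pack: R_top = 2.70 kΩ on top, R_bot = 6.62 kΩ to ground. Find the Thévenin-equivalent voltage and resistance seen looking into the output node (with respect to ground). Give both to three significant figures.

V_th is the open-circuit tap voltage: 26.0 × 6.62/(2.70 + 6.62) = 18.5 V.
With the supply zeroed, R_top and R_bot appear in parallel from the tap: R_th = R_top‖R_bot = (2.70 × 6.62)/9.320 = 1.92 kΩ.

V_th = 18.5 V, R_th = 1.92 kΩ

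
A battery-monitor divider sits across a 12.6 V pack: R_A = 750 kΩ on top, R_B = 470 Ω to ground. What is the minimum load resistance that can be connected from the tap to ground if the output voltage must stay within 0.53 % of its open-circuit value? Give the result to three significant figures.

Output resistance R_th = R_A‖R_B = (750000 × 470)/750500 = 469.7 Ω.
The fractional drop is R_th/(R_th + R_L); requiring this ≤ 0.00530 gives R_L ≥ R_th(1/0.00530 − 1) = 469.7 × 187.7 = 88.2 kΩ.

R_L(min) ≈ 88.2 kΩ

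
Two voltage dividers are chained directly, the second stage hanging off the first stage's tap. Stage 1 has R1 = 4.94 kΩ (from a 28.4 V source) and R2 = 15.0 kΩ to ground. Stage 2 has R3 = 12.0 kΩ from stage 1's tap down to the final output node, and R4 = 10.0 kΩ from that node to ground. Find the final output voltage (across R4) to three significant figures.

V_out ≈ 8.31 V

Stage 2 presents R3+R4 = 22.00 kΩ as a load on stage 1's tap.
Stage 1's lower leg becomes R2‖(R3+R4) = 8.919 kΩ, so V_mid = 28.4 × 8.919/13.86 = 18.28 V.
Stage 2 is itself unloaded: V_out = V_mid × R4/(R3+R4) = 18.28 × 10.0/22.00 = 8.31 V.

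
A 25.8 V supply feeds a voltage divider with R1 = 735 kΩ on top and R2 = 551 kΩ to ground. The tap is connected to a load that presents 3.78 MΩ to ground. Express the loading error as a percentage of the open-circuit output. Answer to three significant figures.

The divider's output (Thévenin) resistance is R1‖R2 = 314.9 kΩ.
Fractional drop under load = R_th/(R_th + R_L) = 314.9 / (314.9 + 3780) = 0.07690.
So the output falls by 7.69 %.

7.69 %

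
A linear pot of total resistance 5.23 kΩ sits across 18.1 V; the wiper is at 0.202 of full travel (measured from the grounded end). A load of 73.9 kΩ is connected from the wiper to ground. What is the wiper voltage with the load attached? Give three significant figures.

V ≈ 3.61 V

The wiper splits the pot into (1−α)R = 4.174 kΩ above and αR = 1.056 kΩ below.
Lower section ‖ load = 1.042 kΩ.
V_wiper = 18.1 × 1.042/(4.174 + 1.042) = 3.61 V.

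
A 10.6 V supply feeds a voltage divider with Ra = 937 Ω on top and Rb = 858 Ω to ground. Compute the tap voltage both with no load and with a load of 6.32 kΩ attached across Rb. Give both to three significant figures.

Open-circuit: V = 10.6 × 858/(937 + 858) = 5.07 V.
With the load, Rb becomes Rb‖R_L = 755.4 Ω, so V = 10.6 × 755.4/1692 = 4.73 V.

Unloaded: 5.07 V; loaded: 4.73 V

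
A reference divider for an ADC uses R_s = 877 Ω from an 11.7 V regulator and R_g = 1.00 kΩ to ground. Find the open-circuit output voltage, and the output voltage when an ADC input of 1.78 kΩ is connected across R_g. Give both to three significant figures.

Unloaded: 6.23 V; loaded: 4.94 V

Open-circuit: V = 11.7 × 1000/(877 + 1000) = 6.23 V.
With the load, R_g becomes R_g‖R_L = 640.3 Ω, so V = 11.7 × 640.3/1517 = 4.94 V.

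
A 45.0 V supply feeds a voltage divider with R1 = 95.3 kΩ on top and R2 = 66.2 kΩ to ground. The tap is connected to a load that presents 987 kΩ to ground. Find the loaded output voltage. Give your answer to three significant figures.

The load sits in parallel with R2: R2‖R_L = (66.2 × 987) / (66.2 + 987) = 62.04 kΩ.
V_out = 45.0 × 62.04 / (95.3 + 62.04) = 45.0 × 62.04/157.3 = 17.7 V.
(Unloaded it would have been 18.4 V.)

V_out ≈ 17.7 V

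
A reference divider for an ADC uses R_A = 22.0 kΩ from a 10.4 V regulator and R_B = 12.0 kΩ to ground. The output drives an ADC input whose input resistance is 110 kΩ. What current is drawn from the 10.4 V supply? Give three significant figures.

R_B‖R_L = 10.82 kΩ, so the source sees R_A + R_B‖R_L = 32.82 kΩ.
I = 10.4 V / 32.82 kΩ = 0.317 mA.

I ≈ 0.317 mA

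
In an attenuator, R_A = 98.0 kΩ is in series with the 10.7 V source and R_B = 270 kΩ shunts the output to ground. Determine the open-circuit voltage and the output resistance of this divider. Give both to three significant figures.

V_th = 7.85 V, R_th = 71.9 kΩ

V_th is the open-circuit tap voltage: 10.7 × 270/(98.0 + 270) = 7.85 V.
With the supply zeroed, R_A and R_B appear in parallel from the tap: R_th = R_A‖R_B = (98.0 × 270)/368.0 = 71.9 kΩ.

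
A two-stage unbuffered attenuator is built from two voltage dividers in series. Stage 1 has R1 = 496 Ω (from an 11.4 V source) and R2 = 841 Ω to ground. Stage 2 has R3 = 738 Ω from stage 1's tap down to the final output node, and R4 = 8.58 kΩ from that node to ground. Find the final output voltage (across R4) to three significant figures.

V_out ≈ 6.39 V

Stage 2 presents R3+R4 = 9318 Ω as a load on stage 1's tap.
Stage 1's lower leg becomes R2‖(R3+R4) = 771.4 Ω, so V_mid = 11.4 × 771.4/1267 = 6.939 V.
Stage 2 is itself unloaded: V_out = V_mid × R4/(R3+R4) = 6.939 × 8580/9318 = 6.39 V.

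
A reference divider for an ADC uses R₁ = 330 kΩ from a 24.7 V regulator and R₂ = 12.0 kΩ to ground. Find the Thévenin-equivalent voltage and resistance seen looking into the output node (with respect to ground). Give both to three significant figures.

V_th = 0.867 V, R_th = 11.6 kΩ

V_th is the open-circuit tap voltage: 24.7 × 12.0/(330 + 12.0) = 0.867 V.
With the supply zeroed, R₁ and R₂ appear in parallel from the tap: R_th = R₁‖R₂ = (330 × 12.0)/342.0 = 11.6 kΩ.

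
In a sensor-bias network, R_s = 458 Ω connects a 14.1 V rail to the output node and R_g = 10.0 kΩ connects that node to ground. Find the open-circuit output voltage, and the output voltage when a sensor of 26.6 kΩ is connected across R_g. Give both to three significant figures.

Unloaded: 13.5 V; loaded: 13.3 V

Open-circuit: V = 14.1 × 10000/(458 + 10000) = 13.5 V.
With the load, R_g becomes R_g‖R_L = 7268 Ω, so V = 14.1 × 7268/7726 = 13.3 V.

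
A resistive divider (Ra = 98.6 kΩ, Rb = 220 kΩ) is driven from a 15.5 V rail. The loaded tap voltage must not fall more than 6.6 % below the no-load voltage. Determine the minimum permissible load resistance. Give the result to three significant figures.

R_L(min) ≈ 964 kΩ

Output resistance R_th = Ra‖Rb = (98.6 × 220)/318.6 = 68.09 kΩ.
The fractional drop is R_th/(R_th + R_L); requiring this ≤ 0.0660 gives R_L ≥ R_th(1/0.0660 − 1) = 68.09 × 14.15 = 964 kΩ.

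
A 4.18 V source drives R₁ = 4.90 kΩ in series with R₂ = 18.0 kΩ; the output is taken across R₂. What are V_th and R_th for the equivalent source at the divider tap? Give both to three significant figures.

V_th = 3.29 V, R_th = 3.85 kΩ

V_th is the open-circuit tap voltage: 4.18 × 18.0/(4.90 + 18.0) = 3.29 V.
With the supply zeroed, R₁ and R₂ appear in parallel from the tap: R_th = R₁‖R₂ = (4.90 × 18.0)/22.90 = 3.85 kΩ.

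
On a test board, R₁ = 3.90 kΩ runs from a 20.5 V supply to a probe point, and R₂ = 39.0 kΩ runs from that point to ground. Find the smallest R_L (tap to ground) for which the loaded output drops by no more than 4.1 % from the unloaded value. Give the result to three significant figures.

R_L(min) ≈ 82.9 kΩ

Output resistance R_th = R₁‖R₂ = (3.90 × 39.0)/42.90 = 3.545 kΩ.
The fractional drop is R_th/(R_th + R_L); requiring this ≤ 0.0410 gives R_L ≥ R_th(1/0.0410 − 1) = 3.545 × 23.39 = 82.9 kΩ.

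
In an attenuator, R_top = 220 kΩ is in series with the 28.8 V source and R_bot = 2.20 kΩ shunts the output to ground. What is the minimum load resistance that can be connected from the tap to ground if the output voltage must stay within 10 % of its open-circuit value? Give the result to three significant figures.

R_L(min) ≈ 19.6 kΩ

Output resistance R_th = R_top‖R_bot = (220 × 2.20)/222.2 = 2.178 kΩ.
The fractional drop is R_th/(R_th + R_L); requiring this ≤ 0.100 gives R_L ≥ R_th(1/0.100 − 1) = 2.178 × 9.000 = 19.6 kΩ.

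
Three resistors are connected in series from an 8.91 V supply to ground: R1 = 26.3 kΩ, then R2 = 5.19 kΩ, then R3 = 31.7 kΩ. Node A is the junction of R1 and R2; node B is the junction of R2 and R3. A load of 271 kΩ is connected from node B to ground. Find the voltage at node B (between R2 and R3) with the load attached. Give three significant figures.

V ≈ 4.22 V

At node B, R3 is in parallel with the load: R3‖R_L = 28.38 kΩ.
Below node A the resistance is R2 + (R3‖R_L) = 33.57 kΩ, so V_A = 8.91 × 33.57/59.87 = 4.996 V.
Then V_B = V_A × (R3‖R_L)/(R2 + R3‖R_L) = 4.996 × 28.38/33.57 = 4.22 V.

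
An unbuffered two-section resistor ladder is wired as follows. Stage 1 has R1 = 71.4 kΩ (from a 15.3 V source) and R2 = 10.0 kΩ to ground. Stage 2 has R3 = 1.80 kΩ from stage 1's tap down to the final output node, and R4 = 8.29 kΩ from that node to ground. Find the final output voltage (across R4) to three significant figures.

Stage 2 presents R3+R4 = 10.09 kΩ as a load on stage 1's tap.
Stage 1's lower leg becomes R2‖(R3+R4) = 5.022 kΩ, so V_mid = 15.3 × 5.022/76.42 = 1.005 V.
Stage 2 is itself unloaded: V_out = V_mid × R4/(R3+R4) = 1.005 × 8.29/10.09 = 0.826 V.

V_out ≈ 0.826 V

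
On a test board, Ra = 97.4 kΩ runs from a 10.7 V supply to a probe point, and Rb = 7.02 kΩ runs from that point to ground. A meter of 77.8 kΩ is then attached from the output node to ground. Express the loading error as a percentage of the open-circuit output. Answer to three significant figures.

The divider's output (Thévenin) resistance is Ra‖Rb = 6.548 kΩ.
Fractional drop under load = R_th/(R_th + R_L) = 6.548 / (6.548 + 77.8) = 0.07763.
So the output falls by 7.76 %.

7.76 %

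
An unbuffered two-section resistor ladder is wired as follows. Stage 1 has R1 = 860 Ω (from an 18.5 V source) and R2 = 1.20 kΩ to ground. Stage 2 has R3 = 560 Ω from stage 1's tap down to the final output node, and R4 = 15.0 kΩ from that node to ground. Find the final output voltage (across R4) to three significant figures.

V_out ≈ 10.1 V

Stage 2 presents R3+R4 = 15560 Ω as a load on stage 1's tap.
Stage 1's lower leg becomes R2‖(R3+R4) = 1114 Ω, so V_mid = 18.5 × 1114/1974 = 10.44 V.
Stage 2 is itself unloaded: V_out = V_mid × R4/(R3+R4) = 10.44 × 15000/15560 = 10.1 V.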